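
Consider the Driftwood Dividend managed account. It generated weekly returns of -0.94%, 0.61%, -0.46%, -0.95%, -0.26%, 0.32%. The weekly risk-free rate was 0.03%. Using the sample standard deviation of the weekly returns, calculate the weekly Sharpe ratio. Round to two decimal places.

r̄ = (-0.94 + 0.61 − 0.46 − 0.95 − 0.26 + 0.32) / 6 = -0.2800%
Sample std dev = √[2.0694 / 5] = 0.6433%
Sharpe = (r̄ − rf) / σ = (-0.2800 − 0.03) / 0.6433 = -0.3100 / 0.6433 = -0.4819

-0.48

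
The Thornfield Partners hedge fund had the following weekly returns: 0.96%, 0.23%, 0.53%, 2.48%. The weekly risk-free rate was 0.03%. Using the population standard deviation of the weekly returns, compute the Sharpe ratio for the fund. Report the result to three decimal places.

μ = (0.96 + 0.23 + 0.53 + 2.48) / 4 = 4.200 / 4 = 1.0500%
Population σ = √[Σ(r − μ)² / 4] = √[2.9958 / 4] = √0.7490 = 0.8654%
Sharpe = (μ − rf) / σ = (1.0500 − 0.03) / 0.8654 = 1.0200 / 0.8654 = 1.1786

1.179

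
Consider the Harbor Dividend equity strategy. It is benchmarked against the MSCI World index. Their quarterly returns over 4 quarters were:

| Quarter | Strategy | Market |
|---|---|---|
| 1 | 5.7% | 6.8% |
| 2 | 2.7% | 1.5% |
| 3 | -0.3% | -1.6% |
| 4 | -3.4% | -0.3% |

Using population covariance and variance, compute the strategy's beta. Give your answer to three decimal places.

r̄p = 1.1750%,  r̄m = 1.6000%
Cov = Σ(rp − r̄p)(rm − r̄m) / 4 = 9.1975
Var(rm) = Σ(rm − r̄m)² / 4 = 10.2250
β = Cov / Var = 9.1975 / 10.2250 = 0.8995

0.900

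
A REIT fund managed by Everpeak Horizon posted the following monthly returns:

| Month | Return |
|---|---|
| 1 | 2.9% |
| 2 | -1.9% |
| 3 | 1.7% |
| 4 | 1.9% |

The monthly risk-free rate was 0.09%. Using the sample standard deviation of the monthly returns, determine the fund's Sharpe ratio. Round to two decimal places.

Mean return r̄ = 4.60 / 4 = 1.1500%
Sample σ = √[Σ(r − r̄)² / 3] = √[13.2300 / 3] = √4.4100 = 2.1000%
Sharpe = (r̄ − rf) / σ = (1.1500 − 0.09) / 2.1000 = 1.0600 / 2.1000 = 0.5048

0.50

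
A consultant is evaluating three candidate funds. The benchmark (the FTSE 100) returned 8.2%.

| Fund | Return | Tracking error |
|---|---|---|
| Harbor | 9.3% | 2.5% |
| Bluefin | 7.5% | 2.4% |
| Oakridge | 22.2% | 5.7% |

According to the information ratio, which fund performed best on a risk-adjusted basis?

Harbor: IR = (9.3% − 8.2%) / 2.5% = 0.440
Bluefin: IR = (7.5% − 8.2%) / 2.4% = -0.292
Oakridge: IR = (22.2% − 8.2%) / 5.7% = 2.456
Highest: Oakridge (2.456).

Oakridge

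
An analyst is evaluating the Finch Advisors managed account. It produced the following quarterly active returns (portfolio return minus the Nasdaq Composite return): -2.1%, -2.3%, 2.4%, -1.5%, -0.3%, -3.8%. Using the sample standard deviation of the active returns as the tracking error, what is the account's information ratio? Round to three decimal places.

-0.596

Mean return r̄ = -7.60 / 6 = -1.2667%
Sample std dev = √[22.6133 / 5] = 2.1267%
IR = r̄ / tracking error = -1.2667 / 2.1267 = -0.5956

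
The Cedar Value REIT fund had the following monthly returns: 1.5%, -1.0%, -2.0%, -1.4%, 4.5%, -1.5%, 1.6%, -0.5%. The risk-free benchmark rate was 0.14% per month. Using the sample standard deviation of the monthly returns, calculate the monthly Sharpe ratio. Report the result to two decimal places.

Mean return r̄ = 1.20 / 8 = 0.1500%
Sample σ = √[Σ(r − r̄)² / 7] = √[34.3400 / 7] = √4.9057 = 2.2149%
Sharpe = (r̄ − rf) / σ = (0.1500 − 0.14) / 2.2149 = 0.0100 / 2.2149 = 0.0045

0.00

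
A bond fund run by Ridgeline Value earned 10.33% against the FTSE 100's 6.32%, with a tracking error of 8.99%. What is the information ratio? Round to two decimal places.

IR = (Rp − Rb) / TE = (10.33% − 6.32%) / 8.99% = 4.01% / 8.99% = 0.4461

0.45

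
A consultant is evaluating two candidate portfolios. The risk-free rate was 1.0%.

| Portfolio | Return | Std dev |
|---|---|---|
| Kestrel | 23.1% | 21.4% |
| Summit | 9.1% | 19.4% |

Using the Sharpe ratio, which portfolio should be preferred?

Kestrel

Kestrel: Sharpe ratio = (23.1% − 1.0%) / 21.4% = 1.033
Summit: Sharpe ratio = (9.1% − 1.0%) / 19.4% = 0.418
Highest: Kestrel (1.033).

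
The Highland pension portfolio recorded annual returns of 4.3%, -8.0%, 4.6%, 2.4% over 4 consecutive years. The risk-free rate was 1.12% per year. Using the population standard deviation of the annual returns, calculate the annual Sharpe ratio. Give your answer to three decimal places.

-0.057

r̄ = (4.3 − 8 + 4.6 + 2.4) / 4 = 0.8250%
Population std dev = √[106.6875 / 4] = 5.1645%
Sharpe = (r̄ − rf) / σ = (0.8250 − 1.12) / 5.1645 = -0.2950 / 5.1645 = -0.0571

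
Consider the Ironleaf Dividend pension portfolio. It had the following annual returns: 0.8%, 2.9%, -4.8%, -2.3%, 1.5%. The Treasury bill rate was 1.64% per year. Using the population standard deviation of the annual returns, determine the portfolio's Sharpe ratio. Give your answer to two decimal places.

-0.72

r̄ = (0.8 + 2.9 − 4.8 − 2.3 + 1.5) / 5 = -1.90 / 5 = -0.3800%
Σ(r − r̄)² = (0.8 − (-0.3800))² + (2.9 − (-0.3800))² + (-4.8 − (-0.3800))² + … = 38.9080
σ = √[38.9080 / 5] = 2.7896%
Sharpe = (r̄ − rf) / σ = (-0.3800 − 1.64) / 2.7896 = -2.0200 / 2.7896 = -0.7241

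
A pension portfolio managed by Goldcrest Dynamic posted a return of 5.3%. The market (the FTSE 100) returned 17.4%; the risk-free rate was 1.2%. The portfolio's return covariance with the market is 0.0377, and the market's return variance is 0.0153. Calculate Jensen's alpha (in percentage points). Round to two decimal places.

β = Cov / Var = 0.0377 / 0.0153 = 2.4641
E[R] = Rf + β(Rm − Rf) = 1.2% + 2.4641 × (17.4% − 1.2%) = 41.1184%
α = Rp − E[R] = 5.3% − 41.1184% = -35.8184

-35.82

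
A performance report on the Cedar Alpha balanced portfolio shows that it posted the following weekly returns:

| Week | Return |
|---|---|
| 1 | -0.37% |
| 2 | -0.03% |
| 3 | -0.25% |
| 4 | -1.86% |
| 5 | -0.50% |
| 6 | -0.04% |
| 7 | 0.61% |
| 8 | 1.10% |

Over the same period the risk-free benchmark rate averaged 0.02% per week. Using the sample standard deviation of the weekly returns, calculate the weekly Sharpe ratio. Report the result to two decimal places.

r̄ = (-0.37 − 0.03 − 0.25 − 1.86 − 0.5 − 0.04 + 0.61 + 1.1) / 8 = -0.1675%
Sample σ = √[Σ(r − r̄)² / 7] = √[5.2692 / 7] = √0.7527 = 0.8676%
Sharpe = (r̄ − rf) / σ = (-0.1675 − 0.02) / 0.8676 = -0.1875 / 0.8676 = -0.2161

-0.22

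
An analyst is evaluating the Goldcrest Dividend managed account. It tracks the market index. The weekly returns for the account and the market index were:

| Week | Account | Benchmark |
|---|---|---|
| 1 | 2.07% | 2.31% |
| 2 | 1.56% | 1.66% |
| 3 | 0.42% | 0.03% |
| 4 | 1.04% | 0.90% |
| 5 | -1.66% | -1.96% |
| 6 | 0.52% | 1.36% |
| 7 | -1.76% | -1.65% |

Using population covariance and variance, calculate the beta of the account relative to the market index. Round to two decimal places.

0.88

r̄p = 0.3129%,  r̄m = 0.3786%
Cov = Σ(rp − r̄p)(rm − r̄m) / 7 = 2.0508
Var(rm) = Σ(rm − r̄m)² / 7 = 2.3304
β = Cov / Var = 2.0508 / 2.3304 = 0.8800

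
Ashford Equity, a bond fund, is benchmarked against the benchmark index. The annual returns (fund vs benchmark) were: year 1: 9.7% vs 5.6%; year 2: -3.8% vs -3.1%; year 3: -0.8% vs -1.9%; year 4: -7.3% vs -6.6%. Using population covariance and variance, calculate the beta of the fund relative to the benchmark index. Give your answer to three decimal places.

r̄p = -0.5500%,  r̄m = -1.5000%
Cov = Σ(rp − r̄p)(rm − r̄m) / 4 = 28.1250
Var(rm) = Σ(rm − r̄m)² / 4 = 19.7850
β = Cov / Var = 28.1250 / 19.7850 = 1.4215

1.422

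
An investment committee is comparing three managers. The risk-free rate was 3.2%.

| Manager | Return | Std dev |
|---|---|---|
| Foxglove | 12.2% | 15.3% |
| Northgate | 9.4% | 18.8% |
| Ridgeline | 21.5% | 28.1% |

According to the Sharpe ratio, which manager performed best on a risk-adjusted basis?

Ridgeline

Foxglove: Sharpe ratio = (12.2% − 3.2%) / 15.3% = 0.588
Northgate: Sharpe ratio = (9.4% − 3.2%) / 18.8% = 0.330
Ridgeline: Sharpe ratio = (21.5% − 3.2%) / 28.1% = 0.651
Highest: Ridgeline (0.651).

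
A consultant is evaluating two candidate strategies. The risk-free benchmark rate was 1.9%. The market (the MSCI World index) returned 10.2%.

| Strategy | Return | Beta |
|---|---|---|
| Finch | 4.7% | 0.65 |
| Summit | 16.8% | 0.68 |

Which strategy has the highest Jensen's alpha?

Finch: α = 4.7% − [1.9% + 0.65 × (10.2% − 1.9%)] = -2.595
Summit: α = 16.8% − [1.9% + 0.68 × (10.2% − 1.9%)] = 9.256
Highest: Summit (9.256).

Summit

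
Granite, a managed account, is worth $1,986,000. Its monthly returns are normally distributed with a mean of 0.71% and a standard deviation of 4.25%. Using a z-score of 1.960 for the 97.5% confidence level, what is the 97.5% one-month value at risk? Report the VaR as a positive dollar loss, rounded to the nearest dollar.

Return at the 97.5% tail: μ − z·σ = 0.71% − 1.960 × 4.25% = 0.71 − 8.3300 = -7.6200%
VaR = −(-7.6200%) × $1,986,000 = 7.6200% × $1,986,000 = $151,333

$151,333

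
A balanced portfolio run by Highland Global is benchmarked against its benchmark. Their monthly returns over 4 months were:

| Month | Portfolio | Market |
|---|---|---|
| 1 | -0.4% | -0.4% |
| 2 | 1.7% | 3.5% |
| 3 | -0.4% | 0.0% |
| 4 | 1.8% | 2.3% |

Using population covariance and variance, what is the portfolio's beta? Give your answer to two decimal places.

0.63

r̄p = 0.6750%,  r̄m = 1.3500%
Cov = Σ(rp − r̄p)(rm − r̄m) / 4 = 1.6513
Var(rm) = Σ(rm − r̄m)² / 4 = 2.6025
β = Cov / Var = 1.6513 / 2.6025 = 0.6345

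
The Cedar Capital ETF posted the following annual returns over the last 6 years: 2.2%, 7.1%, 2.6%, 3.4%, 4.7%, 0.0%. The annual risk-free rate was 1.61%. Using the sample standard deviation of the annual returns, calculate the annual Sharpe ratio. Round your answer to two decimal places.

μ = (2.2 + 7.1 + 2.6 + 3.4 + 4.7 + 0) / 6 = 3.3333%
Σ(r − μ)² = (2.2 − 3.3333)² + (7.1 − 3.3333)² + … = 28.9933
sample σ = √(28.9933 / 5) = √5.7987 = 2.4080%
Sharpe = (μ − rf) / σ = (3.3333 − 1.61) / 2.4080 = 1.7233 / 2.4080 = 0.7157

0.72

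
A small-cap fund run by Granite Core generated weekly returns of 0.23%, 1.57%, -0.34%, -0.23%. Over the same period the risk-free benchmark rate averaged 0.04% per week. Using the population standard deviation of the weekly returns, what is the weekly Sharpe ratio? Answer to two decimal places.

0.35

r̄ = (0.23 + 1.57 − 0.34 − 0.23) / 4 = 1.230 / 4 = 0.3075%
Population std dev = √[2.3081 / 4] = 0.7596%
Sharpe = (r̄ − rf) / σ = (0.3075 − 0.04) / 0.7596 = 0.2675 / 0.7596 = 0.3522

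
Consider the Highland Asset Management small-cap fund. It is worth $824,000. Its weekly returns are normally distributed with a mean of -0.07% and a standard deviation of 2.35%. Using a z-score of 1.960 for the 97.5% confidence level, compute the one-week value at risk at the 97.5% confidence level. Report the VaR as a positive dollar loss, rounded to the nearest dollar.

$38,530

Return at the 97.5% tail: μ − z·σ = -0.07% − 1.960 × 2.35% = -0.07 − 4.6060 = -4.6760%
VaR = −(-4.6760%) × $824,000 = 4.6760% × $824,000 = $38,530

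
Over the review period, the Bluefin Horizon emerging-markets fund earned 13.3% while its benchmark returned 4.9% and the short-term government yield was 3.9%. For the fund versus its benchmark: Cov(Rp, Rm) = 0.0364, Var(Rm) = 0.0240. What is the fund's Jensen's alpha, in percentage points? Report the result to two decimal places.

β = Cov / Var = 0.0364 / 0.0240 = 1.5167
E[R] = Rf + β(Rm − Rf) = 3.9% + 1.5167 × (4.9% − 3.9%) = 5.4167%
α = Rp − E[R] = 13.3% − 5.4167% = 7.8833

7.88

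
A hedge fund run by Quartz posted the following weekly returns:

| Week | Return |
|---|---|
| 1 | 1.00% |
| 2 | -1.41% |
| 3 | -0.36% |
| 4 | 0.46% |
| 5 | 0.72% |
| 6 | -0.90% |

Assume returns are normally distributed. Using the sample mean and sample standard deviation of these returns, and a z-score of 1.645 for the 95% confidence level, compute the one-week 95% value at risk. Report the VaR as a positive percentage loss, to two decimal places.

1.66

r̄ = (1 − 1.41 − 0.36 + 0.46 + 0.72 − 0.9) / 6 = -0.0817%
Σ(r − r̄)² = (1 − (-0.0817))² + (-1.41 − (-0.0817))² + (-0.36 − (-0.0817))² + … = 4.6177
sample σ = √(4.6177 / 5) = √0.9235 = 0.9610%
VaR = −(r̄ − z·σ) = −(-0.0817 − 1.645 × 0.9610) = −(-1.6625) = 1.6625%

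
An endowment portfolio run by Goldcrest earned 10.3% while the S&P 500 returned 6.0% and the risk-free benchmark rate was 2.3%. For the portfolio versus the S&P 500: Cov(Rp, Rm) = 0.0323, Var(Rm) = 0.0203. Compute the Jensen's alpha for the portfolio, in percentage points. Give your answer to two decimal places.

β = Cov / Var = 0.0323 / 0.0203 = 1.5911
E[R] = Rf + β(Rm − Rf) = 2.3% + 1.5911 × (6.0% − 2.3%) = 8.1871%
α = Rp − E[R] = 10.3% − 8.1871% = 2.1129

2.11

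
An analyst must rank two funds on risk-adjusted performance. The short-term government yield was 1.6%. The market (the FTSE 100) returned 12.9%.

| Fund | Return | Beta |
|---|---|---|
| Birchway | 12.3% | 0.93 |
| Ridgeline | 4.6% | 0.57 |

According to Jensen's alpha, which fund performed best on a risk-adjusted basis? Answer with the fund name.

Birchway

Birchway: α = 12.3% − [1.6% + 0.93 × (12.9% − 1.6%)] = 0.191
Ridgeline: α = 4.6% − [1.6% + 0.57 × (12.9% − 1.6%)] = -3.441
Highest: Birchway (0.191).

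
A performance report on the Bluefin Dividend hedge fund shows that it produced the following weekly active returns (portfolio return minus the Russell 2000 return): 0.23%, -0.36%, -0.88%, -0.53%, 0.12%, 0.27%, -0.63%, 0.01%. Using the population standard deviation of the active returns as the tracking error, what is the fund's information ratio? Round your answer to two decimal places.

-0.54

r̄ = (0.23 − 0.36 − 0.88 − 0.53 + 0.12 + 0.27 − 0.63 + 0.01) / 8 = -1.770 / 8 = -0.2213%
Σ(r − r̄)² = 1.3305; population σ = √(1.3305/8) = 0.4078%
IR = r̄ / tracking error = -0.2213 / 0.4078 = -0.5427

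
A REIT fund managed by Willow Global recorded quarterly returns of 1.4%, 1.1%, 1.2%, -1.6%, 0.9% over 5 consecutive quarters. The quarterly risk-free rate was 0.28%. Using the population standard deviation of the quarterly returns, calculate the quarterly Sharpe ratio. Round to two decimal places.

Mean return μ = 3.00 / 5 = 0.6000%
Σ(r − μ)² = (1.4 − 0.6000)² + (1.1 − 0.6000)² + … = 6.1800
σ = √[6.1800 / 5] = 1.1118%
Sharpe = (μ − rf) / σ = (0.6000 − 0.28) / 1.1118 = 0.3200 / 1.1118 = 0.2878

0.29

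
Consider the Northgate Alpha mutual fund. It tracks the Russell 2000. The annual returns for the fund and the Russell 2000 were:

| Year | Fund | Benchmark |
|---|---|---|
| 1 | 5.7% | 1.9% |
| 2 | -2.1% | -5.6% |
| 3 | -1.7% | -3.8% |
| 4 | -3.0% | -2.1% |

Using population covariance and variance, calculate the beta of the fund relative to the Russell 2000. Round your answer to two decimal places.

1.06

r̄p = -0.2750%,  r̄m = -2.4000%
Cov = Σ(rp − r̄p)(rm − r̄m) / 4 = 8.1775
Var(rm) = Σ(rm − r̄m)² / 4 = 7.6950
β = Cov / Var = 8.1775 / 7.6950 = 1.0627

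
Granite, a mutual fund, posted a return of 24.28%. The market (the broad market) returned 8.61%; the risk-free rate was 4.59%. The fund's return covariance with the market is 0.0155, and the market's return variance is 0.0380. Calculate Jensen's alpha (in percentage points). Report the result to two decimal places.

18.05

β = Cov / Var = 0.0155 / 0.0380 = 0.4079
E[R] = Rf + β(Rm − Rf) = 4.59% + 0.4079 × (8.61% − 4.59%) = 6.2298%
α = Rp − E[R] = 24.28% − 6.2298% = 18.0502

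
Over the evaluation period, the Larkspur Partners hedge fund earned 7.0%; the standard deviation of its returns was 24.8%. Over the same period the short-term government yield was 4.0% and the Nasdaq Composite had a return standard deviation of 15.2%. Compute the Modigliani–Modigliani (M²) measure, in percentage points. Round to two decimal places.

Sharpe = (Rp − Rf) / σp = (7.0% − 4.0%) / 24.8% = 0.1210
M² = Rf + Sharpe × σm = 4.0% + 0.1210 × 15.2% = 5.8392%

5.84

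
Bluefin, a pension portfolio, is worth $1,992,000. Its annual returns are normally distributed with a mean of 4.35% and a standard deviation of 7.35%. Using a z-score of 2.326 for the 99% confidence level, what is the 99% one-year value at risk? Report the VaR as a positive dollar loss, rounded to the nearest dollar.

Return at the 99% tail: μ − z·σ = 4.35% − 2.326 × 7.35% = 4.35 − 17.0961 = -12.7461%
VaR = −(-12.7461%) × $1,992,000 = 12.7461% × $1,992,000 = $253,902

$253,902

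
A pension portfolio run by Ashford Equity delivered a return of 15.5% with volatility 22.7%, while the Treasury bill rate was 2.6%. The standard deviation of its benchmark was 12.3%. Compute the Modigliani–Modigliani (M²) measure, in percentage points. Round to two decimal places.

Sharpe = (Rp − Rf) / σp = (15.5% − 2.6%) / 22.7% = 0.5683
M² = Rf + Sharpe × σm = 2.6% + 0.5683 × 12.3% = 9.5901%

9.59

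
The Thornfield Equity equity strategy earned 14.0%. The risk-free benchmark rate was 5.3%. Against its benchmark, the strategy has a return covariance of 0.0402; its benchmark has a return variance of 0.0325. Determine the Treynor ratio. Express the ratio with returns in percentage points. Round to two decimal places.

7.03

β = Cov / Var = 0.0402 / 0.0325 = 1.2369
Treynor = (Rp − Rf) / β = (14.0% − 5.3%) / 1.2369 = 8.70 / 1.2369 = 7.0337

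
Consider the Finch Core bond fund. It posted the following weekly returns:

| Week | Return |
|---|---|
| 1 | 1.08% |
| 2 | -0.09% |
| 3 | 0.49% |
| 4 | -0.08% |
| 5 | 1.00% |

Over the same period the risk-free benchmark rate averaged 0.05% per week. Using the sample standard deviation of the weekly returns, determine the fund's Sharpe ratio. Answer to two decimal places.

r̄ = (1.08 − 0.09 + 0.49 − 0.08 + 1) / 5 = 2.400 / 5 = 0.4800%
Σ(r − r̄)² = (1.08 − 0.4800)² + (-0.09 − 0.4800)² + (0.49 − 0.4800)² + … = 1.2690
σ = √[1.2690 / 4] = 0.5632%
Sharpe = (r̄ − rf) / σ = (0.4800 − 0.05) / 0.5632 = 0.4300 / 0.5632 = 0.7635

0.76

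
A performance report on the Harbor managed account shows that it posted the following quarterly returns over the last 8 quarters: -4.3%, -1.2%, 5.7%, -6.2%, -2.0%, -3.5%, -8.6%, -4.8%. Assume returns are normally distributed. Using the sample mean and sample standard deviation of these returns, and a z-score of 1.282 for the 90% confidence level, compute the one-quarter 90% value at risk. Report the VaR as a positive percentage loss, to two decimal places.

8.56

μ = (-4.3 − 1.2 + 5.7 − 6.2 − 2 − 3.5 − 8.6 − 4.8) / 8 = -24.90 / 8 = -3.1125%
Σ(r − μ)² = (-4.3 − (-3.1125))² + (-1.2 − (-3.1125))² + (5.7 − (-3.1125))² + … = 126.6088
sample σ = √(126.6088 / 7) = √18.0870 = 4.2529%
VaR = −(μ − z·σ) = −(-3.1125 − 1.282 × 4.2529) = −(-8.5647) = 8.5647%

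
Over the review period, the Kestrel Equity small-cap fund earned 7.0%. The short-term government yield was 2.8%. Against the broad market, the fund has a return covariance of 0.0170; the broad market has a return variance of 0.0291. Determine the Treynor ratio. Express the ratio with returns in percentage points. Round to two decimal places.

7.19

β = Cov / Var = 0.0170 / 0.0291 = 0.5842
Treynor = (Rp − Rf) / β = (7.0% − 2.8%) / 0.5842 = 4.20 / 0.5842 = 7.1893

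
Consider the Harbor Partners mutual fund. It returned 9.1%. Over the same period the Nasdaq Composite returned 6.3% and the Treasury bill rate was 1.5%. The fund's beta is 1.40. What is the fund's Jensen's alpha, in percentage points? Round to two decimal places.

CAPM expected return = Rf + β(Rm − Rf) = 1.5% + 1.40 × (6.3% − 1.5%) = 1.5 + 1.40 × 4.80 = 8.2200%
Jensen's α = Rp − E[R] = 9.1% − 8.2200% = 0.8800

0.88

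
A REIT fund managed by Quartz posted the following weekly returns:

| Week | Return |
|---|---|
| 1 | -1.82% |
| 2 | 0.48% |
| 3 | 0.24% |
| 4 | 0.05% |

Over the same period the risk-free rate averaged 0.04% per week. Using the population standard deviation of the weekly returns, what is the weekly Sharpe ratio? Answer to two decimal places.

r̄ = (-1.82 + 0.48 + 0.24 + 0.05) / 4 = -1.050 / 4 = -0.2625%
Σ(r − r̄)² = (-1.82 − (-0.2625))² + (0.48 − (-0.2625))² + … = 3.3273
population σ = √(3.3273 / 4) = √0.8318 = 0.9120%
Sharpe = (r̄ − rf) / σ = (-0.2625 − 0.04) / 0.9120 = -0.3025 / 0.9120 = -0.3317

-0.33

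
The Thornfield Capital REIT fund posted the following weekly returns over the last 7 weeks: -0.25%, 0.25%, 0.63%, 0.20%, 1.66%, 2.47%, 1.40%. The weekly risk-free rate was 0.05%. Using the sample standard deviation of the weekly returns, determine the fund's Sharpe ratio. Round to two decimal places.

0.89

r̄ = (-0.25 + 0.25 + 0.63 + 0.2 + 1.66 + 2.47 + 1.4) / 7 = 6.360 / 7 = 0.9086%
Sample σ = √[Σ(r − r̄)² / 6] = √[5.5999 / 6] = √0.9333 = 0.9661%
Sharpe = (r̄ − rf) / σ = (0.9086 − 0.05) / 0.9661 = 0.8586 / 0.9661 = 0.8887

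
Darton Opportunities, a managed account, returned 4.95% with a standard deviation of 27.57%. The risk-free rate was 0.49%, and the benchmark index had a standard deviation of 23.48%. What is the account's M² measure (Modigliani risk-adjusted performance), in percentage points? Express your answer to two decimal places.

4.29

Sharpe = (Rp − Rf) / σp = (4.95% − 0.49%) / 27.57% = 0.1618
M² = Rf + Sharpe × σm = 0.49% + 0.1618 × 23.48% = 4.2891%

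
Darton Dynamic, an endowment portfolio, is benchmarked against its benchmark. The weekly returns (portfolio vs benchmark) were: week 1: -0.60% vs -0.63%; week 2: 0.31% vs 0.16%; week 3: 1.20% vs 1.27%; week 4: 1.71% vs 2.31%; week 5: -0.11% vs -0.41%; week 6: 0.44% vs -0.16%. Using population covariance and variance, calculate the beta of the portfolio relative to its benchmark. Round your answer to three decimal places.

r̄p = 0.4917%,  r̄m = 0.4233%
Cov = Σ(rp − r̄p)(rm − r̄m) / 6 = 0.7713
Var(rm) = Σ(rm − r̄m)² / 6 = 1.0817
β = Cov / Var = 0.7713 / 1.0817 = 0.7130

0.713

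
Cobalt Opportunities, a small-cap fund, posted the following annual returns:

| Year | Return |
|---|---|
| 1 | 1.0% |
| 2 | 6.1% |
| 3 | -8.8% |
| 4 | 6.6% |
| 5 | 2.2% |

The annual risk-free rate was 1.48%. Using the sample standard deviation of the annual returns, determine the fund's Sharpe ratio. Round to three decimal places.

-0.010

μ = (1 + 6.1 − 8.8 + 6.6 + 2.2) / 5 = 1.4200%
Sample σ = √[Σ(r − μ)² / 4] = √[153.9680 / 4] = √38.4920 = 6.2042%
Sharpe = (μ − rf) / σ = (1.4200 − 1.48) / 6.2042 = -0.0600 / 6.2042 = -0.0097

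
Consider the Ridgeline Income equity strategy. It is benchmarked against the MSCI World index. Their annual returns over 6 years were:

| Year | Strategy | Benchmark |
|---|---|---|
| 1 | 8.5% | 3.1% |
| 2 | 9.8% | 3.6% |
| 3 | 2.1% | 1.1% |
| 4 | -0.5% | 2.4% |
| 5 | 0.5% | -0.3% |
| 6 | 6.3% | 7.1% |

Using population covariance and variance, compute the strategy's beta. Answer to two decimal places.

0.99

r̄p = 4.4500%,  r̄m = 2.8333%
Cov = Σ(rp − r̄p)(rm − r̄m) / 6 = 5.2783
Var(rm) = Σ(rm − r̄m)² / 6 = 5.3122
β = Cov / Var = 5.2783 / 5.3122 = 0.9936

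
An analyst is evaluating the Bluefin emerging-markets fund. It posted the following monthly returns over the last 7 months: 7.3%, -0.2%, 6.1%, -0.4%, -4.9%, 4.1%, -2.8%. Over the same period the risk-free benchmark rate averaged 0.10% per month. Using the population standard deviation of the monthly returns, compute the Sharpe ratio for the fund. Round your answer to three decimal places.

Mean return r̄ = 9.20 / 7 = 1.3143%
Σ(r − r̄)² = 127.2686; population σ = √(127.2686/7) = 4.2639%
Sharpe = (r̄ − rf) / σ = (1.3143 − 0.1) / 4.2639 = 1.2143 / 4.2639 = 0.2848

0.285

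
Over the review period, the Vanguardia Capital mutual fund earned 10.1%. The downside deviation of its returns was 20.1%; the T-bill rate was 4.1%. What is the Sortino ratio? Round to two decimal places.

0.30

Sortino = (Rp − Rf) / σd = (10.1% − 4.1%) / 20.1% = 6.00% / 20.1% = 0.2985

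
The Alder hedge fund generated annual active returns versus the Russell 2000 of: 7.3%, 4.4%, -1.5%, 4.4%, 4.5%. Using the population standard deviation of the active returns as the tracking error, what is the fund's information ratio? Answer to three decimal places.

1.325

Mean return r̄ = 19.10 / 5 = 3.8200%
Population σ = √[Σ(r − r̄)² / 5] = √[41.5480 / 5] = √8.3096 = 2.8826%
IR = r̄ / tracking error = 3.8200 / 2.8826 = 1.3252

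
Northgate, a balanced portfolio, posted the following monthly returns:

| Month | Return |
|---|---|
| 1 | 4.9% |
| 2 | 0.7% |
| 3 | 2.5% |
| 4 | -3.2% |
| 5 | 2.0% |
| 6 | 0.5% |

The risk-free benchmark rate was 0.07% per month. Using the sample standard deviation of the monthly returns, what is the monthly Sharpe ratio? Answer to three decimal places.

0.433

Mean return r̄ = 7.40 / 6 = 1.2333%
Σ(r − r̄)² = 36.1133; sample σ = √(36.1133/5) = 2.6875%
Sharpe = (r̄ − rf) / σ = (1.2333 − 0.07) / 2.6875 = 1.1633 / 2.6875 = 0.4329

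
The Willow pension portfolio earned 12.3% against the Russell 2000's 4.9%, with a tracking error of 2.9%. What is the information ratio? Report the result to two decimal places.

IR = (Rp − Rb) / TE = (12.3% − 4.9%) / 2.9% = 7.40% / 2.9% = 2.5517

2.55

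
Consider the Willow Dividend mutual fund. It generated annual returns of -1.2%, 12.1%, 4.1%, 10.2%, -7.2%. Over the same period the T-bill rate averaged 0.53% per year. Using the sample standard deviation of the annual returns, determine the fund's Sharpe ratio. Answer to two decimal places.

0.38

Mean return μ = 18.00 / 5 = 3.6000%
Sample std dev = √[255.7400 / 4] = 7.9959%
Sharpe = (μ − rf) / σ = (3.6000 − 0.53) / 7.9959 = 3.0700 / 7.9959 = 0.3839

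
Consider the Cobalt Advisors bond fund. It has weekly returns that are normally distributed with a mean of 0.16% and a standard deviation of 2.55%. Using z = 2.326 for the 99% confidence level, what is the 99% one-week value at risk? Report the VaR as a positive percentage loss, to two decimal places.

VaR (as % loss) = −(μ − z·σ) = −(0.16% − 2.326 × 2.55%) = −(-5.7713%) = 5.7713%

5.77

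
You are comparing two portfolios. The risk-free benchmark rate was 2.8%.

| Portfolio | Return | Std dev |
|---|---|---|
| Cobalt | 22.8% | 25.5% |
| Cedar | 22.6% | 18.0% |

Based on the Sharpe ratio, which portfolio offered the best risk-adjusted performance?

Cobalt: Sharpe ratio = (22.8% − 2.8%) / 25.5% = 0.784
Cedar: Sharpe ratio = (22.6% − 2.8%) / 18.0% = 1.100
Highest: Cedar (1.100).

Cedar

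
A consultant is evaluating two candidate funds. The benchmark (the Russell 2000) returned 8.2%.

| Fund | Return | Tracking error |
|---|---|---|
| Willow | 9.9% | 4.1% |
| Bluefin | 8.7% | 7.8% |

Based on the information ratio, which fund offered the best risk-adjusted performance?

Willow: IR = (9.9% − 8.2%) / 4.1% = 0.415
Bluefin: IR = (8.7% − 8.2%) / 7.8% = 0.064
Highest: Willow (0.415).

Willow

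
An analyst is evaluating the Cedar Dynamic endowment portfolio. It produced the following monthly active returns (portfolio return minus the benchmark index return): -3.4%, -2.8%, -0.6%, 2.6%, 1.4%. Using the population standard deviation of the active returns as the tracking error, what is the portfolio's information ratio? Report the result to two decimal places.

r̄ = (-3.4 − 2.8 − 0.6 + 2.6 + 1.4) / 5 = -0.5600%
Σ(r − r̄)² = (-3.4 − (-0.5600))² + (-2.8 − (-0.5600))² + (-0.6 − (-0.5600))² + … = 26.9120
σ = √[26.9120 / 5] = 2.3200%
IR = r̄ / tracking error = -0.5600 / 2.3200 = -0.2414

-0.24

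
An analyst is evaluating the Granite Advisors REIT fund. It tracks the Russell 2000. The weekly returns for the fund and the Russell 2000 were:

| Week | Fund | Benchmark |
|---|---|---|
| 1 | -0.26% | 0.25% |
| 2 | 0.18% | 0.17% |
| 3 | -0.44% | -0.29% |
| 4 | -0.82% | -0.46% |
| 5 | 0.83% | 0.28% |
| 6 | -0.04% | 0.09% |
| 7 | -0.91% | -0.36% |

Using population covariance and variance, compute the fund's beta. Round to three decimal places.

1.631

r̄p = -0.2086%,  r̄m = -0.0457%
Cov = Σ(rp − r̄p)(rm − r̄m) / 7 = 0.1372
Var(rm) = Σ(rm − r̄m)² / 7 = 0.0841
β = Cov / Var = 0.1372 / 0.0841 = 1.6314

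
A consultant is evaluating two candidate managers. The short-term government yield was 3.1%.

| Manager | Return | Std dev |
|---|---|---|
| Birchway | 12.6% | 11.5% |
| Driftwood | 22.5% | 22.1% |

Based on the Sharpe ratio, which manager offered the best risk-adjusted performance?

Driftwood

Birchway: Sharpe ratio = (12.6% − 3.1%) / 11.5% = 0.826
Driftwood: Sharpe ratio = (22.5% − 3.1%) / 22.1% = 0.878
Highest: Driftwood (0.878).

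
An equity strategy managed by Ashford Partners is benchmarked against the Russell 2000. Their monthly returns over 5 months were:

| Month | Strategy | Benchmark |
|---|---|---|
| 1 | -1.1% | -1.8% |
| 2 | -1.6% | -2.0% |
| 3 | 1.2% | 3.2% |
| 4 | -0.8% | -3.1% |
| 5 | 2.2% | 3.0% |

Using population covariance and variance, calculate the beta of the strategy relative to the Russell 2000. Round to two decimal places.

0.50

r̄p = -0.0200%,  r̄m = -0.1400%
Cov = Σ(rp − r̄p)(rm − r̄m) / 5 = 3.6172
Var(rm) = Σ(rm − r̄m)² / 5 = 7.1984
β = Cov / Var = 3.6172 / 7.1984 = 0.5025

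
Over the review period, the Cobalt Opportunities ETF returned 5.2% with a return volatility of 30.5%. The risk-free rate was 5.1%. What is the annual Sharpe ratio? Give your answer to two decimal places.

0.00

Sharpe = (Rp − Rf) / σp = (5.2% − 5.1%) / 30.5% = 0.10% / 30.5% = 0.0033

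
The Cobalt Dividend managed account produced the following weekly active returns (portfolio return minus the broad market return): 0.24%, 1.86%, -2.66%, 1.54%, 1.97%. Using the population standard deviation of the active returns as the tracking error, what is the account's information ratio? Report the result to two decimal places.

0.34

r̄ = (0.24 + 1.86 − 2.66 + 1.54 + 1.97) / 5 = 0.5900%
Population std dev = √[15.1048 / 5] = 1.7381%
IR = r̄ / tracking error = 0.5900 / 1.7381 = 0.3395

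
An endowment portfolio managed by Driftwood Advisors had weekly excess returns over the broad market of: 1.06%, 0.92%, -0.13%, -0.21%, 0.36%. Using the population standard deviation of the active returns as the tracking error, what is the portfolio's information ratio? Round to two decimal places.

r̄ = (1.06 + 0.92 − 0.13 − 0.21 + 0.36) / 5 = 0.4000%
Σ(r − r̄)² = 1.3606; population σ = √(1.3606/5) = 0.5217%
IR = r̄ / tracking error = 0.4000 / 0.5217 = 0.7667

0.77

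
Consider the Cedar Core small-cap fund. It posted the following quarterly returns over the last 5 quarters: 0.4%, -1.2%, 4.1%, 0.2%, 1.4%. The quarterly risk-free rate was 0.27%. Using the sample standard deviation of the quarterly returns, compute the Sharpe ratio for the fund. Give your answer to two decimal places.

0.36

r̄ = (0.4 − 1.2 + 4.1 + 0.2 + 1.4) / 5 = 4.90 / 5 = 0.9800%
Σ(r − r̄)² = (0.4 − 0.9800)² + (-1.2 − 0.9800)² + … = 15.6080
σ = √[15.6080 / 4] = 1.9753%
Sharpe = (r̄ − rf) / σ = (0.9800 − 0.27) / 1.9753 = 0.7100 / 1.9753 = 0.3594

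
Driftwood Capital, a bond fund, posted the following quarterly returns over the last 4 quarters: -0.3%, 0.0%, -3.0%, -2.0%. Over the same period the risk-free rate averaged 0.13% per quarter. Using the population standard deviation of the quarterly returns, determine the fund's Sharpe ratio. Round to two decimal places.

μ = (-0.3 + 0 − 3 − 2) / 4 = -5.30 / 4 = -1.3250%
Σ(r − μ)² = (-0.3 − (-1.3250))² + (0 − (-1.3250))² + … = 6.0675
population σ = √(6.0675 / 4) = √1.5169 = 1.2316%
Sharpe = (μ − rf) / σ = (-1.3250 − 0.13) / 1.2316 = -1.4550 / 1.2316 = -1.1814

-1.18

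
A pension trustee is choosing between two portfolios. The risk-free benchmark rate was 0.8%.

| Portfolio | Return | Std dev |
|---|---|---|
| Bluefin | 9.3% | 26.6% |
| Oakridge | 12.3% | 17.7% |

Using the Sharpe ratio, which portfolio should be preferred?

Bluefin: Sharpe ratio = (9.3% − 0.8%) / 26.6% = 0.320
Oakridge: Sharpe ratio = (12.3% − 0.8%) / 17.7% = 0.650
Highest: Oakridge (0.650).

Oakridge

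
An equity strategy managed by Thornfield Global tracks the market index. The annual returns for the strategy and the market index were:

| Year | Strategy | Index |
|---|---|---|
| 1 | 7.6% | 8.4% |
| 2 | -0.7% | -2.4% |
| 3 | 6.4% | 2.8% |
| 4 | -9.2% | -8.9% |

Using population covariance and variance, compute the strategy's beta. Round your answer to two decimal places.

1.01

r̄p = 1.0250%,  r̄m = -0.0250%
Cov = Σ(rp − r̄p)(rm − r̄m) / 4 = 41.3556
Var(rm) = Σ(rm − r̄m)² / 4 = 40.8419
β = Cov / Var = 41.3556 / 40.8419 = 1.0126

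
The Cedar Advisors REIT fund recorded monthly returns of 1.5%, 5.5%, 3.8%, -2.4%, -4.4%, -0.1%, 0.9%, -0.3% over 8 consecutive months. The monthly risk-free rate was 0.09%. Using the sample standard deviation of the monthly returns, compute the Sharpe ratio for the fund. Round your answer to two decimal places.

0.15

r̄ = (1.5 + 5.5 + 3.8 − 2.4 − 4.4 − 0.1 + 0.9 − 0.3) / 8 = 0.5625%
Σ(r − r̄)² = 70.4388; sample σ = √(70.4388/7) = 3.1722%
Sharpe = (r̄ − rf) / σ = (0.5625 − 0.09) / 3.1722 = 0.4725 / 3.1722 = 0.1490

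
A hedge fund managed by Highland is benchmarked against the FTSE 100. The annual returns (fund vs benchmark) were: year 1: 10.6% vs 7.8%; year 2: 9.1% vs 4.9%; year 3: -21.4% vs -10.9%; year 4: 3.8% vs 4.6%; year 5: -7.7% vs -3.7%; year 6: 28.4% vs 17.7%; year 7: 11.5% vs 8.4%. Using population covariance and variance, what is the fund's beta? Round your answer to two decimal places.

1.72

r̄p = 4.9000%,  r̄m = 4.1143%
Cov = Σ(rp − r̄p)(rm − r̄m) / 7 = 123.5229
Var(rm) = Σ(rm − r̄m)² / 7 = 71.9812
β = Cov / Var = 123.5229 / 71.9812 = 1.7160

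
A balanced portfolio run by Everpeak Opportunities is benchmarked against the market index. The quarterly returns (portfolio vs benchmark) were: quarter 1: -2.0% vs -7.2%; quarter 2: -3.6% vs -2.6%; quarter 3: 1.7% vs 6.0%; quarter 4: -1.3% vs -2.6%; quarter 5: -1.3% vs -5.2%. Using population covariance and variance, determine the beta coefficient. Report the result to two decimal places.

0.29

r̄p = -1.3000%,  r̄m = -2.3200%
Cov = Σ(rp − r̄p)(rm − r̄m) / 5 = 5.8040
Var(rm) = Σ(rm − r̄m)² / 5 = 20.2976
β = Cov / Var = 5.8040 / 20.2976 = 0.2859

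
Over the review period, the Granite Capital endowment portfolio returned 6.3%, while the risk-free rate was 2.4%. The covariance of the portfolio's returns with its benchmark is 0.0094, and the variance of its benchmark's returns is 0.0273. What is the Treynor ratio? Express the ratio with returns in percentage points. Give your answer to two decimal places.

11.33

β = Cov / Var = 0.0094 / 0.0273 = 0.3443
Treynor = (Rp − Rf) / β = (6.3% − 2.4%) / 0.3443 = 3.90 / 0.3443 = 11.3273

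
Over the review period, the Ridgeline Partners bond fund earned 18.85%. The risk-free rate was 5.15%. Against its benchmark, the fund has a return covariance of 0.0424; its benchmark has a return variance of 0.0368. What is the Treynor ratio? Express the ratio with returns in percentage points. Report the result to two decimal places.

β = Cov / Var = 0.0424 / 0.0368 = 1.1522
Treynor = (Rp − Rf) / β = (18.85% − 5.15%) / 1.1522 = 13.70 / 1.1522 = 11.8903

11.89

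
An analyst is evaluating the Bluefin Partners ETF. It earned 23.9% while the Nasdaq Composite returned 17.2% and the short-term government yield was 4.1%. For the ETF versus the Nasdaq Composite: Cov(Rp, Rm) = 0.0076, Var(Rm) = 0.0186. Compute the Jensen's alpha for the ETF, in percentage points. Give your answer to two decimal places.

14.45

β = Cov / Var = 0.0076 / 0.0186 = 0.4086
E[R] = Rf + β(Rm − Rf) = 4.1% + 0.4086 × (17.2% − 4.1%) = 9.4527%
α = Rp − E[R] = 23.9% − 9.4527% = 14.4473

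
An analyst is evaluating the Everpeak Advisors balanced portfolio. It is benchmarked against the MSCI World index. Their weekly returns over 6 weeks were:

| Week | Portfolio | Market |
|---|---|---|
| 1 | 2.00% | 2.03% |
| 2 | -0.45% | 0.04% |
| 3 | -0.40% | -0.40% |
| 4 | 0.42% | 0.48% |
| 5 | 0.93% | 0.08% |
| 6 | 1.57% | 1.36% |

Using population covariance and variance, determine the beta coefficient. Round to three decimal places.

0.990

r̄p = 0.6783%,  r̄m = 0.5983%
Cov = Σ(rp − r̄p)(rm − r̄m) / 6 = 0.6963
Var(rm) = Σ(rm − r̄m)² / 6 = 0.7035
β = Cov / Var = 0.6963 / 0.7035 = 0.9898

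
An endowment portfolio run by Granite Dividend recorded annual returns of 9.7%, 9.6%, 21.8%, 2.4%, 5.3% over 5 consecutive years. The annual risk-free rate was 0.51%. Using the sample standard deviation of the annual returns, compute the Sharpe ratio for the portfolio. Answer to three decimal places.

1.250

Mean return μ = 48.80 / 5 = 9.7600%
Sample σ = √[Σ(r − μ)² / 4] = √[219.0520 / 4] = √54.7630 = 7.4002%
Sharpe = (μ − rf) / σ = (9.7600 − 0.51) / 7.4002 = 9.2500 / 7.4002 = 1.2500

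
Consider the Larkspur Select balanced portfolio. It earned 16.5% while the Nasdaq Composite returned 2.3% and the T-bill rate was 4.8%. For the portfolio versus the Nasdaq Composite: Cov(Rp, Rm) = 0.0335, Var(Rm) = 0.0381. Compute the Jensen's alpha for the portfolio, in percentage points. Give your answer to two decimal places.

β = Cov / Var = 0.0335 / 0.0381 = 0.8793
E[R] = Rf + β(Rm − Rf) = 4.8% + 0.8793 × (2.3% − 4.8%) = 2.6018%
α = Rp − E[R] = 16.5% − 2.6018% = 13.8982

13.90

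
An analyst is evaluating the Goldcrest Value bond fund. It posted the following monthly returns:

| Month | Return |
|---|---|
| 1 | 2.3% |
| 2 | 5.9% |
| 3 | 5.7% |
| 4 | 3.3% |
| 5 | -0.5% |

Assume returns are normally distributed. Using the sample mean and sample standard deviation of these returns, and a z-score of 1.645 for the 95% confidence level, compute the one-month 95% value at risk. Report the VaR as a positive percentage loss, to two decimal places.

1.01

r̄ = (2.3 + 5.9 + 5.7 + 3.3 − 0.5) / 5 = 3.3400%
Σ(r − r̄)² = (2.3 − 3.3400)² + (5.9 − 3.3400)² + (5.7 − 3.3400)² + … = 27.9520
σ = √[27.9520 / 4] = 2.6435%
VaR = −(r̄ − z·σ) = −(3.3400 − 1.645 × 2.6435) = −(-1.0086) = 1.0086%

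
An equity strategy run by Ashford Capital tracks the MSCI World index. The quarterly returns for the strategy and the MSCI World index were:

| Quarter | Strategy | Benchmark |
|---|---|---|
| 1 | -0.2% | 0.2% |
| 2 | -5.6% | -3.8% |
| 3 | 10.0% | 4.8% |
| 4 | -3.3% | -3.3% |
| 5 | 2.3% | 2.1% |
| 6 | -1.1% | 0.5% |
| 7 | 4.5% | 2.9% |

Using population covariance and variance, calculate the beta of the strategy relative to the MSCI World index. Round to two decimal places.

1.58

r̄p = 0.9429%,  r̄m = 0.4857%
Cov = Σ(rp − r̄p)(rm − r̄m) / 7 = 13.4649
Var(rm) = Σ(rm − r̄m)² / 7 = 8.5469
β = Cov / Var = 13.4649 / 8.5469 = 1.5754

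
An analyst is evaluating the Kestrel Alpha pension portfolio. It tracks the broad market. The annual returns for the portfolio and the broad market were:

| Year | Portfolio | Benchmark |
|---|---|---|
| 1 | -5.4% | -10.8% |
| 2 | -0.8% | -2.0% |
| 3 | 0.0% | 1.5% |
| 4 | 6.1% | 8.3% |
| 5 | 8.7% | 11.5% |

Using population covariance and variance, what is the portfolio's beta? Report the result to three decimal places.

0.633

r̄p = 1.7200%,  r̄m = 1.7000%
Cov = Σ(rp − r̄p)(rm − r̄m) / 5 = 39.1960
Var(rm) = Σ(rm − r̄m)² / 5 = 61.9160
β = Cov / Var = 39.1960 / 61.9160 = 0.6331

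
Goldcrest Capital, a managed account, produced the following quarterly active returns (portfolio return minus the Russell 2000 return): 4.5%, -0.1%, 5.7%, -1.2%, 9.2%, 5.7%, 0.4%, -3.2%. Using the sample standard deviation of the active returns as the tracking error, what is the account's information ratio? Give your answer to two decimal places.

Mean return r̄ = 21.00 / 8 = 2.6250%
Σ(r − r̄)² = 126.5950; sample σ = √(126.5950/7) = 4.2526%
IR = r̄ / tracking error = 2.6250 / 4.2526 = 0.6173

0.62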